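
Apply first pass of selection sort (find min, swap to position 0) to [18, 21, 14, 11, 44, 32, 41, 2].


After one pass: [2, 21, 14, 11, 44, 32, 41, 18]


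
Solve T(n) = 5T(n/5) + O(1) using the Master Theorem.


a=5, b=5, c=0. log_5(5)=1 > c=0. Case 1: O(n^log_b(a)) = O(n)
Complexity: O(n)


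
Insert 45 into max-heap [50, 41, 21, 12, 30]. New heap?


Append 45: [50, 41, 21, 12, 30, 45]
Bubble up: swap idx 5(45) with idx 2(21)
Result: [50, 41, 45, 12, 30, 21]


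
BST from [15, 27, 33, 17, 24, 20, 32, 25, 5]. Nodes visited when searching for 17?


BST root = 15
Search for 17: compare at each node
Path: [15, 27, 17]


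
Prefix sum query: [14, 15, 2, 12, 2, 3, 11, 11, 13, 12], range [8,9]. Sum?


Prefix sums: [0, 14, 29, 31, 43, 45, 48, 59, 70, 83, 95]
Sum[8..9] = prefix[10] - prefix[8] = 95 - 70 = 25


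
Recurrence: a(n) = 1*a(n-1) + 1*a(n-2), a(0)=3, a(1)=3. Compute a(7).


Build bottom-up:
...a(5)=24, a(6)=39, a(7)=1*39+1*24=63


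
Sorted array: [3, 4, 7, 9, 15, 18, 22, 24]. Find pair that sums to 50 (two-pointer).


Two pointers: lo=0, hi=7
No pair sums to 50


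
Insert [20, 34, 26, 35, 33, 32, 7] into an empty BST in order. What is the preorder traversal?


Root = 20; build tree by BST insertion.
Preorder traversal: [20, 7, 34, 26, 33, 32, 35]


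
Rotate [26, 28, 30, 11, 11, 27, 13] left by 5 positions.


Left rotate by 5: [27, 13, 26, 28, 30, 11, 11]


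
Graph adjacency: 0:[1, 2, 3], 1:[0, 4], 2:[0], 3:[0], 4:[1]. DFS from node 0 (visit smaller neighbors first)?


DFS stack-based: start with [0]
Visit order: [0, 1, 4, 2, 3]


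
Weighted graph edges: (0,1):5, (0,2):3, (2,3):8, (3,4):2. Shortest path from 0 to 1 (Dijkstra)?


Dijkstra from 0:
Distances: {0: 0, 1: 5, 2: 3, 3: 11, 4: 13}
Shortest distance to 1 = 5, path = [0, 1]


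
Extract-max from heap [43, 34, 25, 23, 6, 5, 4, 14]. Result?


Max = 43
Replace root with last, heapify down
Resulting heap: [34, 23, 25, 14, 6, 5, 4]


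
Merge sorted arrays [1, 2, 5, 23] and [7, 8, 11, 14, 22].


Compare heads, take smaller each step.
Merged: [1, 2, 5, 7, 8, 11, 14, 22, 23]


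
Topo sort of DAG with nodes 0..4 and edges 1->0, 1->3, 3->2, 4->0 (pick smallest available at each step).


Kahn's algorithm, process smallest node first
Order: [1, 3, 2, 4, 0]


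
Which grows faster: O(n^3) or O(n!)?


cubic grows slower than factorial
O(n^3) is asymptotically smaller; O(n!) grows faster


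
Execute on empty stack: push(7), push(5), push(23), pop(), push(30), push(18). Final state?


push(7) -> [7]
push(5) -> [7, 5]
push(23) -> [7, 5, 23]
pop() returns 23 -> [7, 5]
push(30) -> [7, 5, 30]
push(18) -> [7, 5, 30, 18]
Final stack (bottom to top): [7, 5, 30, 18]


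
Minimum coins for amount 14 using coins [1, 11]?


dp[0]=0; dp[i]=1+min(dp[i-c] for c in coins)
...dp[9]=9, dp[10]=10, dp[11]=1, dp[12]=2, dp[13]=3, dp[14]=4
Minimum coins for 14 = 4


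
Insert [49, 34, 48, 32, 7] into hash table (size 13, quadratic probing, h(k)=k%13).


Insertions: 49->slot 10; 34->slot 8; 48->slot 9; 32->slot 6; 7->slot 7
Table: [None, None, None, None, None, None, 32, 7, 34, 48, 49, None, None]


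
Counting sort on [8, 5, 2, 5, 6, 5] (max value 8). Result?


Count array: [0, 0, 1, 0, 0, 3, 1, 0, 1]
Reconstruct: [2, 5, 5, 5, 6, 8]


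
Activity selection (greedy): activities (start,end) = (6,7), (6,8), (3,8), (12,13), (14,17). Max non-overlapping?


Greedy: pick earliest-ending, then skip overlaps.
Selected (3 activities): [(6, 7), (12, 13), (14, 17)]


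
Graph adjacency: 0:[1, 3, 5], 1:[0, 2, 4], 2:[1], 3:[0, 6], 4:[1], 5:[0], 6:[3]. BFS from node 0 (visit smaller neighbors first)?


BFS queue: start with [0]
Visit order: [0, 1, 3, 5, 2, 4, 6]


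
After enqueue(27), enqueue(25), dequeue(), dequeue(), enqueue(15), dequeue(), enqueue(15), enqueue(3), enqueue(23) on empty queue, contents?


enqueue(27) -> [27]
enqueue(25) -> [27, 25]
dequeue() returns 27 -> [25]
dequeue() returns 25 -> []
enqueue(15) -> [15]
dequeue() returns 15 -> []
enqueue(15) -> [15]
enqueue(3) -> [15, 3]
enqueue(23) -> [15, 3, 23]
Final queue (front to back): [15, 3, 23]


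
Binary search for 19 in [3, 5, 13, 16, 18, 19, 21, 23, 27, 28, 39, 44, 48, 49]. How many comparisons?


Search for 19:
[0,13] mid=6 arr[6]=21
[0,5] mid=2 arr[2]=13
[3,5] mid=4 arr[4]=18
[5,5] mid=5 arr[5]=19
Total: 4 comparisons


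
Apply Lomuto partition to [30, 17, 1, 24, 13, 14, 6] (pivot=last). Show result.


Elements <= 6 go left of pivot.
Result: [1, 6, 30, 24, 13, 14, 17], pivot at index 1


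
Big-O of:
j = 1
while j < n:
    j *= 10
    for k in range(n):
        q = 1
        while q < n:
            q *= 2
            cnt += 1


Per nesting level: O(log n) * O(n) * O(log n) = O(n (log n)^2)
Complexity: O(n (log n)^2)


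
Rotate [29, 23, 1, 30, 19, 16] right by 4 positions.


Right rotate by 4: [1, 30, 19, 16, 29, 23]


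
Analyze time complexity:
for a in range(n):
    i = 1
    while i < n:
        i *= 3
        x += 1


Per nesting level: O(n) * O(log n) = O(n log n)
Complexity: O(n log n)


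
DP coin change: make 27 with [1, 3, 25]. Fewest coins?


dp[0]=0; dp[i]=1+min(dp[i-c] for c in coins)
...dp[22]=8, dp[23]=9, dp[24]=8, dp[25]=1, dp[26]=2, dp[27]=3
Minimum coins for 27 = 3


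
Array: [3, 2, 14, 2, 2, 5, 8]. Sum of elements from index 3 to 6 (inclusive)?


Prefix sums: [0, 3, 5, 19, 21, 23, 28, 36]
Sum[3..6] = prefix[7] - prefix[3] = 36 - 19 = 17


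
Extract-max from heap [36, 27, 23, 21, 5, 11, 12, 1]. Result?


Max = 36
Replace root with last, heapify down
Resulting heap: [27, 21, 23, 1, 5, 11, 12]


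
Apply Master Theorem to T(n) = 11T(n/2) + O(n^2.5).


a=11, b=2, c=2.5. log_2(11)=3.459 > c=2.5. Case 1: O(n^log_b(a)) = O(n^3.459)
Complexity: O(n^3.459)


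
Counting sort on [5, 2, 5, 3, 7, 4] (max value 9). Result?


Count array: [0, 0, 1, 1, 1, 2, 0, 1, 0, 0]
Reconstruct: [2, 3, 4, 5, 5, 7]


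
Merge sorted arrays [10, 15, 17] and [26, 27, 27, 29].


Compare heads, take smaller each step.
Merged: [10, 15, 17, 26, 27, 27, 29]


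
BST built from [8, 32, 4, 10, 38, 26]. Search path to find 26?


BST root = 8
Search for 26: compare at each node
Path: [8, 32, 10, 26]


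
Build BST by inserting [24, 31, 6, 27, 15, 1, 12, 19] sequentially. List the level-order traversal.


Root = 24; build tree by BST insertion.
Level-Order traversal: [24, 6, 31, 1, 15, 27, 12, 19]


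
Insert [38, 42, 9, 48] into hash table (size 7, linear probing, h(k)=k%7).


Insertions: 38->slot 3; 42->slot 0; 9->slot 2; 48->slot 6
Table: [42, None, 9, 38, None, None, 48]


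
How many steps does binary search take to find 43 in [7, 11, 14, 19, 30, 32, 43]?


Search for 43:
[0,6] mid=3 arr[3]=19
[4,6] mid=5 arr[5]=32
[6,6] mid=6 arr[6]=43
Total: 3 comparisons


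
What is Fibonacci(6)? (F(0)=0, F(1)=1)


F(n)=F(n-1)+F(n-2)
...F(4)=3, F(5)=5, F(6)=8


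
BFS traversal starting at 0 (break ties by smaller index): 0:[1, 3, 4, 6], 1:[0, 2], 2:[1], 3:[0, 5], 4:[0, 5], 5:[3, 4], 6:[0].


BFS queue: start with [0]
Visit order: [0, 1, 3, 4, 6, 2, 5]


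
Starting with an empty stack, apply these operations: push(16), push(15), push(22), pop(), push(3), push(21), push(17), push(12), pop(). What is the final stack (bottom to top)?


push(16) -> [16]
push(15) -> [16, 15]
push(22) -> [16, 15, 22]
pop() returns 22 -> [16, 15]
push(3) -> [16, 15, 3]
push(21) -> [16, 15, 3, 21]
push(17) -> [16, 15, 3, 21, 17]
push(12) -> [16, 15, 3, 21, 17, 12]
pop() returns 12 -> [16, 15, 3, 21, 17]
Final stack (bottom to top): [16, 15, 3, 21, 17]


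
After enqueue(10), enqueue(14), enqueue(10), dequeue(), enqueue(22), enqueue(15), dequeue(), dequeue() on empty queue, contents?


enqueue(10) -> [10]
enqueue(14) -> [10, 14]
enqueue(10) -> [10, 14, 10]
dequeue() returns 10 -> [14, 10]
enqueue(22) -> [14, 10, 22]
enqueue(15) -> [14, 10, 22, 15]
dequeue() returns 14 -> [10, 22, 15]
dequeue() returns 10 -> [22, 15]
Final queue (front to back): [22, 15]


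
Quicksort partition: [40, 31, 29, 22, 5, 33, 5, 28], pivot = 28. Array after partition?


Elements <= 28 go left of pivot.
Result: [22, 5, 5, 28, 31, 33, 29, 40], pivot at index 3


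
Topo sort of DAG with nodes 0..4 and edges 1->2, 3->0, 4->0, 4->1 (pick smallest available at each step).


Kahn's algorithm, process smallest node first
Order: [3, 4, 0, 1, 2]


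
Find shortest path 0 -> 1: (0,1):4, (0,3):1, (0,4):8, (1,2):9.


Dijkstra from 0:
Distances: {0: 0, 1: 4, 2: 13, 3: 1, 4: 8}
Shortest distance to 1 = 4, path = [0, 1]


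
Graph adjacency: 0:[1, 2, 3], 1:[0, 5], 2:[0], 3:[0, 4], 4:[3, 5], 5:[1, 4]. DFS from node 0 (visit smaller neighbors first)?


DFS stack-based: start with [0]
Visit order: [0, 1, 5, 4, 3, 2]


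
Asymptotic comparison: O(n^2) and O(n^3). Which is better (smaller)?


quadratic grows slower than cubic
O(n^2) is asymptotically smaller; O(n^3) grows faster


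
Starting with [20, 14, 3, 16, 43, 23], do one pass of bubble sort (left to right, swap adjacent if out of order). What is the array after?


After one pass: [14, 3, 16, 20, 23, 43]


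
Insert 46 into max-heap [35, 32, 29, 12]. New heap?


Append 46: [35, 32, 29, 12, 46]
Bubble up: swap idx 4(46) with idx 1(32); swap idx 1(46) with idx 0(35)
Result: [46, 35, 29, 12, 32]


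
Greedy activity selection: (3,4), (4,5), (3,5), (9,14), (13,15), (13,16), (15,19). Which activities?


Greedy: pick earliest-ending, then skip overlaps.
Selected (4 activities): [(3, 4), (4, 5), (9, 14), (15, 19)]


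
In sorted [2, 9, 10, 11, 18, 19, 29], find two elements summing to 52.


Two pointers: lo=0, hi=6
No pair sums to 52


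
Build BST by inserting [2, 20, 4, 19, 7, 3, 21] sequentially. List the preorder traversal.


Root = 2; build tree by BST insertion.
Preorder traversal: [2, 20, 4, 3, 19, 7, 21]


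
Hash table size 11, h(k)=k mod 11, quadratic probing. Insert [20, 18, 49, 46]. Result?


Insertions: 20->slot 9; 18->slot 7; 49->slot 5; 46->slot 2
Table: [None, None, 46, None, None, 49, None, 18, None, 20, None]


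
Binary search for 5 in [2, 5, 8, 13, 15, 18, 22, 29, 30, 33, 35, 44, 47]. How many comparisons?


Search for 5:
[0,12] mid=6 arr[6]=22
[0,5] mid=2 arr[2]=8
[0,1] mid=0 arr[0]=2
[1,1] mid=1 arr[1]=5
Total: 4 comparisons


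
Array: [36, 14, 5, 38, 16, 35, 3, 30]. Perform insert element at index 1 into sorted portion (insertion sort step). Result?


After one pass: [14, 36, 5, 38, 16, 35, 3, 30]


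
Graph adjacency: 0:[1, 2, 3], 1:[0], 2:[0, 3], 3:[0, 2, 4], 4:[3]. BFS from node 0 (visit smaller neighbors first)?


BFS queue: start with [0]
Visit order: [0, 1, 2, 3, 4]


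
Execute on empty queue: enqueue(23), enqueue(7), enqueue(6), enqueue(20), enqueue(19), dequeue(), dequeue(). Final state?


enqueue(23) -> [23]
enqueue(7) -> [23, 7]
enqueue(6) -> [23, 7, 6]
enqueue(20) -> [23, 7, 6, 20]
enqueue(19) -> [23, 7, 6, 20, 19]
dequeue() returns 23 -> [7, 6, 20, 19]
dequeue() returns 7 -> [6, 20, 19]
Final queue (front to back): [6, 20, 19]


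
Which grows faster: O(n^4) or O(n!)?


quartic grows slower than factorial
O(n^4) is asymptotically smaller; O(n!) grows faster


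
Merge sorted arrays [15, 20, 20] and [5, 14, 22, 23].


Compare heads, take smaller each step.
Merged: [5, 14, 15, 20, 20, 22, 23]


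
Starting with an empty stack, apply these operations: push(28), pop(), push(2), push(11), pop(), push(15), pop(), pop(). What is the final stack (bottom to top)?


push(28) -> [28]
pop() returns 28 -> []
push(2) -> [2]
push(11) -> [2, 11]
pop() returns 11 -> [2]
push(15) -> [2, 15]
pop() returns 15 -> [2]
pop() returns 2 -> []
Final stack (bottom to top): []


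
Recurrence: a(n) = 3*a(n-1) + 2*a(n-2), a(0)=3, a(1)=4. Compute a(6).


Build bottom-up:
...a(4)=222, a(5)=790, a(6)=3*790+2*222=2814


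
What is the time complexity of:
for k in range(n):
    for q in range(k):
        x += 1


Per nesting level: O(n) * O(n) [triangular over k] = O(n^2)
Complexity: O(n^2)


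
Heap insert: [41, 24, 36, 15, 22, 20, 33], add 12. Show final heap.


Append 12: [41, 24, 36, 15, 22, 20, 33, 12]
Bubble up: no swaps needed
Result: [41, 24, 36, 15, 22, 20, 33, 12]


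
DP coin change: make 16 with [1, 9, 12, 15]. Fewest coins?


dp[0]=0; dp[i]=1+min(dp[i-c] for c in coins)
...dp[11]=3, dp[12]=1, dp[13]=2, dp[14]=3, dp[15]=1, dp[16]=2
Minimum coins for 16 = 2


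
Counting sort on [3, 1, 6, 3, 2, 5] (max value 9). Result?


Count array: [0, 1, 1, 2, 0, 1, 1, 0, 0, 0]
Reconstruct: [1, 2, 3, 3, 5, 6]


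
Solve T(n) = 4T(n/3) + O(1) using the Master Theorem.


a=4, b=3, c=0. log_3(4)=1.262 > c=0. Case 1: O(n^log_b(a)) = O(n^1.262)
Complexity: O(n^1.262)


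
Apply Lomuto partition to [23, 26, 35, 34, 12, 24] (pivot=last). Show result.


Elements <= 24 go left of pivot.
Result: [23, 12, 24, 34, 26, 35], pivot at index 2


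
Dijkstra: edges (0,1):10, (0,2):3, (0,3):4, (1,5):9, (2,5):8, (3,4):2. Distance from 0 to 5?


Dijkstra from 0:
Distances: {0: 0, 1: 10, 2: 3, 3: 4, 4: 6, 5: 11}
Shortest distance to 5 = 11, path = [0, 2, 5]


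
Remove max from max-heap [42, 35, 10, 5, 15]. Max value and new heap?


Max = 42
Replace root with last, heapify down
Resulting heap: [35, 15, 10, 5]


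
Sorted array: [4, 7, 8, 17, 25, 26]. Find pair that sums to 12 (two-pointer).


Two pointers: lo=0, hi=5
Found pair: (4, 8) summing to 12


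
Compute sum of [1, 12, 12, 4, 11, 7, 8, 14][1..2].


Prefix sums: [0, 1, 13, 25, 29, 40, 47, 55, 69]
Sum[1..2] = prefix[3] - prefix[1] = 25 - 1 = 24


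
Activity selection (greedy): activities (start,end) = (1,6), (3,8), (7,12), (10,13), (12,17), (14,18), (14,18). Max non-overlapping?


Greedy: pick earliest-ending, then skip overlaps.
Selected (3 activities): [(1, 6), (7, 12), (12, 17)]


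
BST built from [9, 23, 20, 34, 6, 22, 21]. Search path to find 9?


BST root = 9
Search for 9: compare at each node
Path: [9]


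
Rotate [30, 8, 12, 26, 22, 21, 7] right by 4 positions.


Right rotate by 4: [26, 22, 21, 7, 30, 8, 12]


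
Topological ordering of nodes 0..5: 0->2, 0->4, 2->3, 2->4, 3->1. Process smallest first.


Kahn's algorithm, process smallest node first
Order: [0, 2, 3, 1, 4, 5]


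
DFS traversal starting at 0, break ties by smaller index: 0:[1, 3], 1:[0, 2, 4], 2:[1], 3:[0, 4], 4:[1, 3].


DFS stack-based: start with [0]
Visit order: [0, 1, 2, 4, 3]


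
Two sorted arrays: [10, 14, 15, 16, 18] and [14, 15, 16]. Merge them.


Compare heads, take smaller each step.
Merged: [10, 14, 14, 15, 15, 16, 16, 18]


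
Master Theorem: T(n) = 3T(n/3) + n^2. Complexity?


a=3, b=3, c=2. log_3(3)=1 < c=2. Case 3: O(n^c) = O(n^2)
Complexity: O(n^2)


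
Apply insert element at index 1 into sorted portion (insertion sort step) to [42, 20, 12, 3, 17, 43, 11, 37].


After one pass: [20, 42, 12, 3, 17, 43, 11, 37]


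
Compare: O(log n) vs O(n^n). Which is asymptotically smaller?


logarithmic grows slower than n^n
O(log n) is asymptotically smaller; O(n^n) grows faster


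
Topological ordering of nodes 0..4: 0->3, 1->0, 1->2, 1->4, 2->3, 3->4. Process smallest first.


Kahn's algorithm, process smallest node first
Order: [1, 0, 2, 3, 4]


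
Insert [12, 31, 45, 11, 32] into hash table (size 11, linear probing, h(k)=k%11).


Insertions: 12->slot 1; 31->slot 9; 45->slot 2; 11->slot 0; 32->slot 10
Table: [11, 12, 45, None, None, None, None, None, None, 31, 32]


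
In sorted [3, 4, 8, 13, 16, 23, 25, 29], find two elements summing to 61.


Two pointers: lo=0, hi=7
No pair sums to 61


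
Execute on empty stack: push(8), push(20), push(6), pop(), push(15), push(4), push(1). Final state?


push(8) -> [8]
push(20) -> [8, 20]
push(6) -> [8, 20, 6]
pop() returns 6 -> [8, 20]
push(15) -> [8, 20, 15]
push(4) -> [8, 20, 15, 4]
push(1) -> [8, 20, 15, 4, 1]
Final stack (bottom to top): [8, 20, 15, 4, 1]


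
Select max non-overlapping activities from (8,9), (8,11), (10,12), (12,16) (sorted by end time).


Greedy: pick earliest-ending, then skip overlaps.
Selected (3 activities): [(8, 9), (10, 12), (12, 16)]


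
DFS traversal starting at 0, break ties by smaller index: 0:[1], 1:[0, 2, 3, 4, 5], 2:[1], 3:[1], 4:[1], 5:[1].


DFS stack-based: start with [0]
Visit order: [0, 1, 2, 3, 4, 5]


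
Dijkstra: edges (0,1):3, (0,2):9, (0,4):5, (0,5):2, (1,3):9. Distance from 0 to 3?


Dijkstra from 0:
Distances: {0: 0, 1: 3, 2: 9, 3: 12, 4: 5, 5: 2}
Shortest distance to 3 = 12, path = [0, 1, 3]


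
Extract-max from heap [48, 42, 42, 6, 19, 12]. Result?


Max = 48
Replace root with last, heapify down
Resulting heap: [42, 19, 42, 6, 12]


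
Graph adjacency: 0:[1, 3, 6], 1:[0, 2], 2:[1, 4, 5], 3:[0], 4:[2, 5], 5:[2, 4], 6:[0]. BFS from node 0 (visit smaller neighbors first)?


BFS queue: start with [0]
Visit order: [0, 1, 3, 6, 2, 4, 5]


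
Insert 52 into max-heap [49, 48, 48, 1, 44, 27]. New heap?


Append 52: [49, 48, 48, 1, 44, 27, 52]
Bubble up: swap idx 6(52) with idx 2(48); swap idx 2(52) with idx 0(49)
Result: [52, 48, 49, 1, 44, 27, 48]


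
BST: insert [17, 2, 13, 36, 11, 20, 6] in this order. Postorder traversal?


Root = 17; build tree by BST insertion.
Postorder traversal: [6, 11, 13, 2, 20, 36, 17]


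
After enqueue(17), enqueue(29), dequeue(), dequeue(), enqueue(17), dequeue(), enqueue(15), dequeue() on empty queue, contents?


enqueue(17) -> [17]
enqueue(29) -> [17, 29]
dequeue() returns 17 -> [29]
dequeue() returns 29 -> []
enqueue(17) -> [17]
dequeue() returns 17 -> []
enqueue(15) -> [15]
dequeue() returns 15 -> []
Final queue (front to back): []


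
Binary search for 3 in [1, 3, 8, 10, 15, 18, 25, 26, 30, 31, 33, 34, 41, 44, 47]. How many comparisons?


Search for 3:
[0,14] mid=7 arr[7]=26
[0,6] mid=3 arr[3]=10
[0,2] mid=1 arr[1]=3
Total: 3 comparisons


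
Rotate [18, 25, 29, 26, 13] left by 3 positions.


Left rotate by 3: [26, 13, 18, 25, 29]


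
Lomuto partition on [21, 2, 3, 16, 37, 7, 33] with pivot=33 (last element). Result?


Elements <= 33 go left of pivot.
Result: [21, 2, 3, 16, 7, 33, 37], pivot at index 5


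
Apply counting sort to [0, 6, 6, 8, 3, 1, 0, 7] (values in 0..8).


Count array: [2, 1, 0, 1, 0, 0, 2, 1, 1]
Reconstruct: [0, 0, 1, 3, 6, 6, 7, 8]


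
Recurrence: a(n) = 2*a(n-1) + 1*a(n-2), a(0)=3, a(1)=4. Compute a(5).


Build bottom-up:
...a(3)=26, a(4)=63, a(5)=2*63+1*26=152


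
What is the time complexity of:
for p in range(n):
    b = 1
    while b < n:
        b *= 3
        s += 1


Per nesting level: O(n) * O(log n) = O(n log n)
Complexity: O(n log n)


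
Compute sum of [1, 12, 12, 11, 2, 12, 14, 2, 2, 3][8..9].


Prefix sums: [0, 1, 13, 25, 36, 38, 50, 64, 66, 68, 71]
Sum[8..9] = prefix[10] - prefix[8] = 71 - 66 = 5


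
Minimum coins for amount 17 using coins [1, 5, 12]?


dp[0]=0; dp[i]=1+min(dp[i-c] for c in coins)
...dp[12]=1, dp[13]=2, dp[14]=3, dp[15]=3, dp[16]=4, dp[17]=2
Minimum coins for 17 = 2


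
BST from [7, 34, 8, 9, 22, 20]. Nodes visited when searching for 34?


BST root = 7
Search for 34: compare at each node
Path: [7, 34]


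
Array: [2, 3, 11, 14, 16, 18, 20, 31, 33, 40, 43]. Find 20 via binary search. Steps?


Search for 20:
[0,10] mid=5 arr[5]=18
[6,10] mid=8 arr[8]=33
[6,7] mid=6 arr[6]=20
Total: 3 comparisons


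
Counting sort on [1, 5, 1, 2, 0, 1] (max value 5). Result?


Count array: [1, 3, 1, 0, 0, 1]
Reconstruct: [0, 1, 1, 1, 2, 5]


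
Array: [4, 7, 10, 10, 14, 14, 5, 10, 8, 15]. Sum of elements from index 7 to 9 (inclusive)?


Prefix sums: [0, 4, 11, 21, 31, 45, 59, 64, 74, 82, 97]
Sum[7..9] = prefix[10] - prefix[7] = 97 - 64 = 33


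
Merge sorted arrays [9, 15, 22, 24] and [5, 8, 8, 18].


Compare heads, take smaller each step.
Merged: [5, 8, 8, 9, 15, 18, 22, 24]


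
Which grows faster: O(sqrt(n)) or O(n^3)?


sublinear grows slower than cubic
O(sqrt(n)) is asymptotically smaller; O(n^3) grows faster


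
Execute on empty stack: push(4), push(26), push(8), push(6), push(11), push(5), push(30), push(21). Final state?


push(4) -> [4]
push(26) -> [4, 26]
push(8) -> [4, 26, 8]
push(6) -> [4, 26, 8, 6]
push(11) -> [4, 26, 8, 6, 11]
push(5) -> [4, 26, 8, 6, 11, 5]
push(30) -> [4, 26, 8, 6, 11, 5, 30]
push(21) -> [4, 26, 8, 6, 11, 5, 30, 21]
Final stack (bottom to top): [4, 26, 8, 6, 11, 5, 30, 21]


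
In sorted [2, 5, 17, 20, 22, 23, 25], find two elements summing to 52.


Two pointers: lo=0, hi=6
No pair sums to 52


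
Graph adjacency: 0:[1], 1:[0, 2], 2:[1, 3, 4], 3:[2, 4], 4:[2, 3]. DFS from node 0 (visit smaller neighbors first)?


DFS stack-based: start with [0]
Visit order: [0, 1, 2, 3, 4]


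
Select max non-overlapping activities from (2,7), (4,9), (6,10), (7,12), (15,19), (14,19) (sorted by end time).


Greedy: pick earliest-ending, then skip overlaps.
Selected (3 activities): [(2, 7), (7, 12), (15, 19)]


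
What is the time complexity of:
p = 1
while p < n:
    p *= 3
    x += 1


Per nesting level: O(log n) = O(log n)
Complexity: O(log n)


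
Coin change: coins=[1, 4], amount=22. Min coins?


dp[0]=0; dp[i]=1+min(dp[i-c] for c in coins)
...dp[17]=5, dp[18]=6, dp[19]=7, dp[20]=5, dp[21]=6, dp[22]=7
Minimum coins for 22 = 7


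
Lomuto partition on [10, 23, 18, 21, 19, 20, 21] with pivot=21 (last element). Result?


Elements <= 21 go left of pivot.
Result: [10, 18, 21, 19, 20, 21, 23], pivot at index 5


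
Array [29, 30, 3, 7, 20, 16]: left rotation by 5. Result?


Left rotate by 5: [16, 29, 30, 3, 7, 20]


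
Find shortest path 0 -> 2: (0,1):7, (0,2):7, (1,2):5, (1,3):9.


Dijkstra from 0:
Distances: {0: 0, 1: 7, 2: 7, 3: 16}
Shortest distance to 2 = 7, path = [0, 2]


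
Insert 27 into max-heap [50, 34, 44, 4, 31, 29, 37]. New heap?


Append 27: [50, 34, 44, 4, 31, 29, 37, 27]
Bubble up: swap idx 7(27) with idx 3(4)
Result: [50, 34, 44, 27, 31, 29, 37, 4]


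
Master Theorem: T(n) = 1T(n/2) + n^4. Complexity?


a=1, b=2, c=4. log_2(1)=0 < c=4. Case 3: O(n^c) = O(n^4)
Complexity: O(n^4)


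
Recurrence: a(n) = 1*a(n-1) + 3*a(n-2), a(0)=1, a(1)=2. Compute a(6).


Build bottom-up:
...a(4)=26, a(5)=59, a(6)=1*59+3*26=137


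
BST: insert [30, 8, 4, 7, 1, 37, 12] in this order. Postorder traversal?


Root = 30; build tree by BST insertion.
Postorder traversal: [1, 7, 4, 12, 8, 37, 30]


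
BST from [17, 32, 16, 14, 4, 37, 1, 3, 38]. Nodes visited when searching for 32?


BST root = 17
Search for 32: compare at each node
Path: [17, 32]


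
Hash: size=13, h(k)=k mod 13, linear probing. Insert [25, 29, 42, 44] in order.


Insertions: 25->slot 12; 29->slot 3; 42->slot 4; 44->slot 5
Table: [None, None, None, 29, 42, 44, None, None, None, None, None, None, 25]


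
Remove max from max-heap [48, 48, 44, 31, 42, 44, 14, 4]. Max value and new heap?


Max = 48
Replace root with last, heapify down
Resulting heap: [48, 42, 44, 31, 4, 44, 14]


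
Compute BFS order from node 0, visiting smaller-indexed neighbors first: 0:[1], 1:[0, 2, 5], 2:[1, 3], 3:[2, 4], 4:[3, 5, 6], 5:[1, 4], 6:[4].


BFS queue: start with [0]
Visit order: [0, 1, 2, 5, 3, 4, 6]


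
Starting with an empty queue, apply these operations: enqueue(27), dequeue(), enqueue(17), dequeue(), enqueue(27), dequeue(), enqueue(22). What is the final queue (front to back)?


enqueue(27) -> [27]
dequeue() returns 27 -> []
enqueue(17) -> [17]
dequeue() returns 17 -> []
enqueue(27) -> [27]
dequeue() returns 27 -> []
enqueue(22) -> [22]
Final queue (front to back): [22]


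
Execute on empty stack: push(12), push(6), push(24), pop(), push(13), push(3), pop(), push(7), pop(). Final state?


push(12) -> [12]
push(6) -> [12, 6]
push(24) -> [12, 6, 24]
pop() returns 24 -> [12, 6]
push(13) -> [12, 6, 13]
push(3) -> [12, 6, 13, 3]
pop() returns 3 -> [12, 6, 13]
push(7) -> [12, 6, 13, 7]
pop() returns 7 -> [12, 6, 13]
Final stack (bottom to top): [12, 6, 13]


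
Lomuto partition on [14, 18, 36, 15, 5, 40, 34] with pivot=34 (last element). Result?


Elements <= 34 go left of pivot.
Result: [14, 18, 15, 5, 34, 40, 36], pivot at index 4


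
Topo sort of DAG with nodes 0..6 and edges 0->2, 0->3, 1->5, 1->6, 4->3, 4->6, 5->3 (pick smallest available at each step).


Kahn's algorithm, process smallest node first
Order: [0, 1, 2, 4, 5, 3, 6]


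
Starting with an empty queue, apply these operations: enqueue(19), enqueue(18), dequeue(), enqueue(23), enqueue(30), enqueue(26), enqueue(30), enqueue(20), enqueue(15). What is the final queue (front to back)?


enqueue(19) -> [19]
enqueue(18) -> [19, 18]
dequeue() returns 19 -> [18]
enqueue(23) -> [18, 23]
enqueue(30) -> [18, 23, 30]
enqueue(26) -> [18, 23, 30, 26]
enqueue(30) -> [18, 23, 30, 26, 30]
enqueue(20) -> [18, 23, 30, 26, 30, 20]
enqueue(15) -> [18, 23, 30, 26, 30, 20, 15]
Final queue (front to back): [18, 23, 30, 26, 30, 20, 15]


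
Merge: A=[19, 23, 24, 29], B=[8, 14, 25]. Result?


Compare heads, take smaller each step.
Merged: [8, 14, 19, 23, 24, 25, 29]


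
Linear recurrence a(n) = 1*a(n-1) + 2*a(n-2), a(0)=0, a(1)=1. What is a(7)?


Build bottom-up:
...a(5)=11, a(6)=21, a(7)=1*21+2*11=43


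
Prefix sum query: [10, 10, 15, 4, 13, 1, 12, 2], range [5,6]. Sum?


Prefix sums: [0, 10, 20, 35, 39, 52, 53, 65, 67]
Sum[5..6] = prefix[7] - prefix[5] = 65 - 52 = 13


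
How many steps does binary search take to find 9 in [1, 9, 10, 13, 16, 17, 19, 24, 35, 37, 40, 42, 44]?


Search for 9:
[0,12] mid=6 arr[6]=19
[0,5] mid=2 arr[2]=10
[0,1] mid=0 arr[0]=1
[1,1] mid=1 arr[1]=9
Total: 4 comparisons


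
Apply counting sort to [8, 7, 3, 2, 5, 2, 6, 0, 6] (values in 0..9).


Count array: [1, 0, 2, 1, 0, 1, 2, 1, 1, 0]
Reconstruct: [0, 2, 2, 3, 5, 6, 6, 7, 8]


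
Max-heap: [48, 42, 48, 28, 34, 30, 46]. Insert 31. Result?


Append 31: [48, 42, 48, 28, 34, 30, 46, 31]
Bubble up: swap idx 7(31) with idx 3(28)
Result: [48, 42, 48, 31, 34, 30, 46, 28]


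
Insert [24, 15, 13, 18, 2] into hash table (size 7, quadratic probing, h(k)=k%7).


Insertions: 24->slot 3; 15->slot 1; 13->slot 6; 18->slot 4; 2->slot 2
Table: [None, 15, 2, 24, 18, None, 13]


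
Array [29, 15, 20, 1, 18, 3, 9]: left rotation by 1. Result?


Left rotate by 1: [15, 20, 1, 18, 3, 9, 29]


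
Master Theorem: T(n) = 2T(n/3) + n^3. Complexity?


a=2, b=3, c=3. log_3(2)=0.631 < c=3. Case 3: O(n^c) = O(n^3)
Complexity: O(n^3)


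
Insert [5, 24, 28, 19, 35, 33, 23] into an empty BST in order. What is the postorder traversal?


Root = 5; build tree by BST insertion.
Postorder traversal: [23, 19, 33, 35, 28, 24, 5]


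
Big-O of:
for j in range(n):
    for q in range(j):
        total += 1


Per nesting level: O(n) * O(n) [triangular over j] = O(n^2)
Complexity: O(n^2)


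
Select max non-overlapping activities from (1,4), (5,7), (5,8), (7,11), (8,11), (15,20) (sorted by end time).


Greedy: pick earliest-ending, then skip overlaps.
Selected (4 activities): [(1, 4), (5, 7), (7, 11), (15, 20)]


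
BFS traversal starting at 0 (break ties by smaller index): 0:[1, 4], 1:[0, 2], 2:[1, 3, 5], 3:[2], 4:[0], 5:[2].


BFS queue: start with [0]
Visit order: [0, 1, 4, 2, 3, 5]


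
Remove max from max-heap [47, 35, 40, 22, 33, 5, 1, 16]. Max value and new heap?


Max = 47
Replace root with last, heapify down
Resulting heap: [40, 35, 16, 22, 33, 5, 1]


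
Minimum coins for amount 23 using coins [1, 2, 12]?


dp[0]=0; dp[i]=1+min(dp[i-c] for c in coins)
...dp[18]=4, dp[19]=5, dp[20]=5, dp[21]=6, dp[22]=6, dp[23]=7
Minimum coins for 23 = 7


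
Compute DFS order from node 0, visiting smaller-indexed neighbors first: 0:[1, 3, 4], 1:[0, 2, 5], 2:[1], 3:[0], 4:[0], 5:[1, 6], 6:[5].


DFS stack-based: start with [0]
Visit order: [0, 1, 2, 5, 6, 3, 4]


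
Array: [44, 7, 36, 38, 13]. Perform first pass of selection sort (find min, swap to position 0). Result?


After one pass: [7, 44, 36, 38, 13]


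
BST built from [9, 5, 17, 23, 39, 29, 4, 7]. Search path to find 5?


BST root = 9
Search for 5: compare at each node
Path: [9, 5]


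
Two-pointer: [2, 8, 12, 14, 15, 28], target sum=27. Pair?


Two pointers: lo=0, hi=5
Found pair: (12, 15) summing to 27


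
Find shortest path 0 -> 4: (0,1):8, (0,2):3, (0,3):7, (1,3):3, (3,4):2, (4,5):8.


Dijkstra from 0:
Distances: {0: 0, 1: 8, 2: 3, 3: 7, 4: 9, 5: 17}
Shortest distance to 4 = 9, path = [0, 3, 4]


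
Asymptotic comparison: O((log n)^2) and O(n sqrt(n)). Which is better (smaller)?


polylogarithmic grows slower than n^1.5
O((log n)^2) is asymptotically smaller; O(n sqrt(n)) grows faster


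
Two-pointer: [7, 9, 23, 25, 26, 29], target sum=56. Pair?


Two pointers: lo=0, hi=5
No pair sums to 56


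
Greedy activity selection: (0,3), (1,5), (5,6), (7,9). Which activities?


Greedy: pick earliest-ending, then skip overlaps.
Selected (3 activities): [(0, 3), (5, 6), (7, 9)]


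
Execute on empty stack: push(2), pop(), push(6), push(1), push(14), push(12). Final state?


push(2) -> [2]
pop() returns 2 -> []
push(6) -> [6]
push(1) -> [6, 1]
push(14) -> [6, 1, 14]
push(12) -> [6, 1, 14, 12]
Final stack (bottom to top): [6, 1, 14, 12]


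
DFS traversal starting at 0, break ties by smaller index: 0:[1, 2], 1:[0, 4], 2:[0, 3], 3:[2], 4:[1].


DFS stack-based: start with [0]
Visit order: [0, 1, 4, 2, 3]


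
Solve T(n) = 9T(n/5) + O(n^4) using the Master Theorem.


a=9, b=5, c=4. log_5(9)=1.365 < c=4. Case 3: O(n^c) = O(n^4)
Complexity: O(n^4)


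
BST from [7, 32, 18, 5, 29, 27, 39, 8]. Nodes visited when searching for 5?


BST root = 7
Search for 5: compare at each node
Path: [7, 5]


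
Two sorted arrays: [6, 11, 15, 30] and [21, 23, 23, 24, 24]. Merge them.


Compare heads, take smaller each step.
Merged: [6, 11, 15, 21, 23, 23, 24, 24, 30]


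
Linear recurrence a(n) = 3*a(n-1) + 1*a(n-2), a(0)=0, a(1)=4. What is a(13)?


Build bottom-up:
...a(11)=565924, a(12)=1869120, a(13)=3*1869120+1*565924=6173284


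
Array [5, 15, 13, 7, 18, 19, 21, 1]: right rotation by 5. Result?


Right rotate by 5: [7, 18, 19, 21, 1, 5, 15, 13]


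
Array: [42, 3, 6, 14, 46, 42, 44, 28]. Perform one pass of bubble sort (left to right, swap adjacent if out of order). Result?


After one pass: [3, 6, 14, 42, 42, 44, 28, 46]


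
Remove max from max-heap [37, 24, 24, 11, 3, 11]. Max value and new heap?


Max = 37
Replace root with last, heapify down
Resulting heap: [24, 11, 24, 11, 3]


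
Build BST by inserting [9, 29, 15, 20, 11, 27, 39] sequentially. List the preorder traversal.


Root = 9; build tree by BST insertion.
Preorder traversal: [9, 29, 15, 11, 20, 27, 39]


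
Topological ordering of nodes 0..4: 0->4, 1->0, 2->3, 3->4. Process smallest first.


Kahn's algorithm, process smallest node first
Order: [1, 0, 2, 3, 4]


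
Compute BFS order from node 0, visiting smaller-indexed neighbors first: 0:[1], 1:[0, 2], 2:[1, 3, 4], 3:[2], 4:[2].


BFS queue: start with [0]
Visit order: [0, 1, 2, 3, 4]


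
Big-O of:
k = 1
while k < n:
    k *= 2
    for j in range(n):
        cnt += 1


Per nesting level: O(log n) * O(n) = O(n log n)
Complexity: O(n log n)


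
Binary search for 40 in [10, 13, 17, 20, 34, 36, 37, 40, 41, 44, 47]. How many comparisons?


Search for 40:
[0,10] mid=5 arr[5]=36
[6,10] mid=8 arr[8]=41
[6,7] mid=6 arr[6]=37
[7,7] mid=7 arr[7]=40
Total: 4 comparisons


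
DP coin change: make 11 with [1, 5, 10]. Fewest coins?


dp[0]=0; dp[i]=1+min(dp[i-c] for c in coins)
...dp[6]=2, dp[7]=3, dp[8]=4, dp[9]=5, dp[10]=1, dp[11]=2
Minimum coins for 11 = 2


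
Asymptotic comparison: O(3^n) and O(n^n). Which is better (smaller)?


exponential (base 3) grows slower than n^n
O(3^n) is asymptotically smaller; O(n^n) grows faster


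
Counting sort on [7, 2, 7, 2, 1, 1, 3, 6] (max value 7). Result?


Count array: [0, 2, 2, 1, 0, 0, 1, 2]
Reconstruct: [1, 1, 2, 2, 3, 6, 7, 7]


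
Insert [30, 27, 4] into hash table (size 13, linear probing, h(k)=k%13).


Insertions: 30->slot 4; 27->slot 1; 4->slot 5
Table: [None, 27, None, None, 30, 4, None, None, None, None, None, None, None]


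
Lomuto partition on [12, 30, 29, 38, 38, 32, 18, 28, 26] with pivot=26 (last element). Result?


Elements <= 26 go left of pivot.
Result: [12, 18, 26, 38, 38, 32, 30, 28, 29], pivot at index 2


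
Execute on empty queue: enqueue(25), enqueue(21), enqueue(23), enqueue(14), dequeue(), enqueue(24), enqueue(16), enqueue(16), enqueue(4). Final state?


enqueue(25) -> [25]
enqueue(21) -> [25, 21]
enqueue(23) -> [25, 21, 23]
enqueue(14) -> [25, 21, 23, 14]
dequeue() returns 25 -> [21, 23, 14]
enqueue(24) -> [21, 23, 14, 24]
enqueue(16) -> [21, 23, 14, 24, 16]
enqueue(16) -> [21, 23, 14, 24, 16, 16]
enqueue(4) -> [21, 23, 14, 24, 16, 16, 4]
Final queue (front to back): [21, 23, 14, 24, 16, 16, 4]


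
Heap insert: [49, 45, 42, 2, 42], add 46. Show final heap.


Append 46: [49, 45, 42, 2, 42, 46]
Bubble up: swap idx 5(46) with idx 2(42)
Result: [49, 45, 46, 2, 42, 42]


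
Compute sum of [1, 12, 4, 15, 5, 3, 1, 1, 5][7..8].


Prefix sums: [0, 1, 13, 17, 32, 37, 40, 41, 42, 47]
Sum[7..8] = prefix[9] - prefix[7] = 47 - 41 = 6


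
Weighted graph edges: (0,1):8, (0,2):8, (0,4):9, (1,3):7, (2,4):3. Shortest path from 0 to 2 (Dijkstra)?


Dijkstra from 0:
Distances: {0: 0, 1: 8, 2: 8, 3: 15, 4: 9}
Shortest distance to 2 = 8, path = [0, 2]


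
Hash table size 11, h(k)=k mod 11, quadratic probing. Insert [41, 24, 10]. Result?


Insertions: 41->slot 8; 24->slot 2; 10->slot 10
Table: [None, None, 24, None, None, None, None, None, 41, None, 10]


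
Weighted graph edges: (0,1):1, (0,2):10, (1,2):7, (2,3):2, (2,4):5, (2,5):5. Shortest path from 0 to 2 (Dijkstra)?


Dijkstra from 0:
Distances: {0: 0, 1: 1, 2: 8, 3: 10, 4: 13, 5: 13}
Shortest distance to 2 = 8, path = [0, 1, 2]


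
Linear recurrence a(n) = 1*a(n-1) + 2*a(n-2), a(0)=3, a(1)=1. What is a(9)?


Build bottom-up:
...a(7)=169, a(8)=343, a(9)=1*343+2*169=681


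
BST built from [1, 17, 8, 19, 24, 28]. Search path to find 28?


BST root = 1
Search for 28: compare at each node
Path: [1, 17, 19, 24, 28]


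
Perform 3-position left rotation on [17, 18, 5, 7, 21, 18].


Left rotate by 3: [7, 21, 18, 17, 18, 5]


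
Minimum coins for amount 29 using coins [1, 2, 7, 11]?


dp[0]=0; dp[i]=1+min(dp[i-c] for c in coins)
...dp[24]=3, dp[25]=3, dp[26]=4, dp[27]=4, dp[28]=4, dp[29]=3
Minimum coins for 29 = 3


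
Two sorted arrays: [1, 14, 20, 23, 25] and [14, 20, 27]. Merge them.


Compare heads, take smaller each step.
Merged: [1, 14, 14, 20, 20, 23, 25, 27]


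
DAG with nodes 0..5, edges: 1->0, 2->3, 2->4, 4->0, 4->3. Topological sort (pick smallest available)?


Kahn's algorithm, process smallest node first
Order: [1, 2, 4, 0, 3, 5]


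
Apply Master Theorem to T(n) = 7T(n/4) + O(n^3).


a=7, b=4, c=3. log_4(7)=1.404 < c=3. Case 3: O(n^c) = O(n^3)
Complexity: O(n^3)


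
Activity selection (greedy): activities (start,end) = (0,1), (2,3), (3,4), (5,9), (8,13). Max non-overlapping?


Greedy: pick earliest-ending, then skip overlaps.
Selected (4 activities): [(0, 1), (2, 3), (3, 4), (5, 9)]


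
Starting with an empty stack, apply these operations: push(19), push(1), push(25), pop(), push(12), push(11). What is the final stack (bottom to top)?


push(19) -> [19]
push(1) -> [19, 1]
push(25) -> [19, 1, 25]
pop() returns 25 -> [19, 1]
push(12) -> [19, 1, 12]
push(11) -> [19, 1, 12, 11]
Final stack (bottom to top): [19, 1, 12, 11]


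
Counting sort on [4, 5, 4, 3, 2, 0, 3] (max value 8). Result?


Count array: [1, 0, 1, 2, 2, 1, 0, 0, 0]
Reconstruct: [0, 2, 3, 3, 4, 4, 5]


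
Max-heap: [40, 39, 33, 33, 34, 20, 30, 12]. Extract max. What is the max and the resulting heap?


Max = 40
Replace root with last, heapify down
Resulting heap: [39, 34, 33, 33, 12, 20, 30]


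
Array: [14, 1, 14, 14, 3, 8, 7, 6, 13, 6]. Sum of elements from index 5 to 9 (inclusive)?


Prefix sums: [0, 14, 15, 29, 43, 46, 54, 61, 67, 80, 86]
Sum[5..9] = prefix[10] - prefix[5] = 86 - 46 = 40


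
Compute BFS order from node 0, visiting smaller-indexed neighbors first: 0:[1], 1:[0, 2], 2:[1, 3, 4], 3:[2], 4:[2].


BFS queue: start with [0]
Visit order: [0, 1, 2, 3, 4]


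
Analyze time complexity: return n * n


Analysis: constant-time operation, no loop
Complexity: O(1)


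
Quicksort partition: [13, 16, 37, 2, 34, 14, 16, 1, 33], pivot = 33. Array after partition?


Elements <= 33 go left of pivot.
Result: [13, 16, 2, 14, 16, 1, 33, 37, 34], pivot at index 6


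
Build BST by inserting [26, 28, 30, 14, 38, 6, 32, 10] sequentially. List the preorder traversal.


Root = 26; build tree by BST insertion.
Preorder traversal: [26, 14, 6, 10, 28, 30, 38, 32]


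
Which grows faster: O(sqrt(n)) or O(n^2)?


sublinear grows slower than quadratic
O(sqrt(n)) is asymptotically smaller; O(n^2) grows faster


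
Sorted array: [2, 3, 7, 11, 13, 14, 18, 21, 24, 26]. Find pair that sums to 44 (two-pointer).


Two pointers: lo=0, hi=9
Found pair: (18, 26) summing to 44


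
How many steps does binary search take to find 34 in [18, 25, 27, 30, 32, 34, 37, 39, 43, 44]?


Search for 34:
[0,9] mid=4 arr[4]=32
[5,9] mid=7 arr[7]=39
[5,6] mid=5 arr[5]=34
Total: 3 comparisons


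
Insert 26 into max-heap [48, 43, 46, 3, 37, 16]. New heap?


Append 26: [48, 43, 46, 3, 37, 16, 26]
Bubble up: no swaps needed
Result: [48, 43, 46, 3, 37, 16, 26]


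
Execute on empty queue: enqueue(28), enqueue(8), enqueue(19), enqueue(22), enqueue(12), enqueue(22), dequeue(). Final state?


enqueue(28) -> [28]
enqueue(8) -> [28, 8]
enqueue(19) -> [28, 8, 19]
enqueue(22) -> [28, 8, 19, 22]
enqueue(12) -> [28, 8, 19, 22, 12]
enqueue(22) -> [28, 8, 19, 22, 12, 22]
dequeue() returns 28 -> [8, 19, 22, 12, 22]
Final queue (front to back): [8, 19, 22, 12, 22]


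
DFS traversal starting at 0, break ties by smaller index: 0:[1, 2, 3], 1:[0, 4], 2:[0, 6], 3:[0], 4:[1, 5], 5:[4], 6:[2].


DFS stack-based: start with [0]
Visit order: [0, 1, 4, 5, 2, 6, 3]


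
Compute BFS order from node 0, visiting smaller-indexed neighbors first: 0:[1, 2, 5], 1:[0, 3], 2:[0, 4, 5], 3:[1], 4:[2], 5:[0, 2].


BFS queue: start with [0]
Visit order: [0, 1, 2, 5, 3, 4]


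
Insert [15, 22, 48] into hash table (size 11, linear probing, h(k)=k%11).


Insertions: 15->slot 4; 22->slot 0; 48->slot 5
Table: [22, None, None, None, 15, 48, None, None, None, None, None]


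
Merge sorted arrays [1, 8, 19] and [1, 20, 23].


Compare heads, take smaller each step.
Merged: [1, 1, 8, 19, 20, 23]


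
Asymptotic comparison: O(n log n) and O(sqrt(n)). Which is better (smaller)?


sublinear grows slower than linearithmic
O(sqrt(n)) is asymptotically smaller; O(n log n) grows faster


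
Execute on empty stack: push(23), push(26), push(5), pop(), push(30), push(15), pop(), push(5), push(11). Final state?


push(23) -> [23]
push(26) -> [23, 26]
push(5) -> [23, 26, 5]
pop() returns 5 -> [23, 26]
push(30) -> [23, 26, 30]
push(15) -> [23, 26, 30, 15]
pop() returns 15 -> [23, 26, 30]
push(5) -> [23, 26, 30, 5]
push(11) -> [23, 26, 30, 5, 11]
Final stack (bottom to top): [23, 26, 30, 5, 11]


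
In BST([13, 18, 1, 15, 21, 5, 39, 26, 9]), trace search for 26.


BST root = 13
Search for 26: compare at each node
Path: [13, 18, 21, 39, 26]
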